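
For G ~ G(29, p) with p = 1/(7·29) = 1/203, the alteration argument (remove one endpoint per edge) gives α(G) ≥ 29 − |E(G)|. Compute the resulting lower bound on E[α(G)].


E[|E(G)|] = C(29, 2)·p = 406 · (1/203) = 2.
E[α(G)] ≥ n − E[|E(G)|] = 29 − 2 = 27.
Numerically: ≈ 27.000000.
(This is only a lower bound; the true E[α(G)] may be larger.)

E[α(G)] ≥ 27 ≈ 27.000000.


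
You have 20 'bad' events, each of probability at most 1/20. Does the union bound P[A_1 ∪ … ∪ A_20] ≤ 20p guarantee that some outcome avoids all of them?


Union bound: P[∪_{i=1}^{20} A_i] ≤ Σ_i P[A_i] ≤ 20·p = 20·(1/20) = 1.
Numerically: 1 ≈ 1.00000.
Is 1 < 1? NO.
Since the bound 1 is ≥ 1, the union bound is uninformative here; it does NOT by itself certify existence.

20·p = 1 ≈ 1.00000; existence NOT certified by the union bound.


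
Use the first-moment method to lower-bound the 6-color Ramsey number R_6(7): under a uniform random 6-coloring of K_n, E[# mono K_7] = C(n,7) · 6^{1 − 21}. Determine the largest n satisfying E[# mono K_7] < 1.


We need C(n, 7) · 6^{1 − 21} < 1, i.e. C(n, 7) < 6^{21 − 1} = 3656158440062976.
Check values of n near the boundary:
  n = 563: C(563, 7) = 3426622515769596; 3426622515769596 < 3656158440062976? YES
  n = 564: C(564, 7) = 3469685994423792; 3469685994423792 < 3656158440062976? YES
  n = 565: C(565, 7) = 3513212521235560; 3513212521235560 < 3656158440062976? YES
  n = 566: C(566, 7) = 3557206237959440; 3557206237959440 < 3656158440062976? YES
  n = 567: C(567, 7) = 3601671315933933; 3601671315933933 < 3656158440062976? YES
  n = 568: C(568, 7) = 3646611956239704; 3646611956239704 < 3656158440062976? YES
  n = 569: C(569, 7) = 3692032389858348; 3692032389858348 < 3656158440062976? NO
The largest n with C(n, 7) < 3656158440062976 is n = 568 (where E[X] = 16882462760369/16926659444736 ≈ 0.997). Hence R_6(7) > 568, i.e. R_6(7) ≥ 569.

Largest n = 568; hence R_6(7) > 568.


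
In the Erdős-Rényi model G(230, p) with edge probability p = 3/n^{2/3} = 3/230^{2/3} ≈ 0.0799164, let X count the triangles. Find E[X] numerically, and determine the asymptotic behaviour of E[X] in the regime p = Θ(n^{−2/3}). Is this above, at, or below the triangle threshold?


Number of potential triangles: C(230, 3) = 2001460.
Each occurs with probability p³ ≈ (0.0799164)³ ≈ 5.10396975e-04.
By linearity: E[X] = C(230, 3)·p³ ≈ 2001460 · 5.10396975e-04 ≈ 1021.539130.
Since α = 2/3 < 1, p = c/n^{2/3} ≫ 1/n is above the triangle threshold p ~ 1/n. Asymptotically E[X] ~ (c³/6)·n^{3(1−α)} = (3³/6)·n^{1} → ∞; triangles are abundant w.h.p.

E[X] ≈ 1021.539130; in regime p = Θ(1/n^{2/3}) E[X] diverges (above the triangle threshold p ~ 1/n).


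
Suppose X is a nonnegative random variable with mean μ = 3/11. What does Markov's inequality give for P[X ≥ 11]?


μ = E[X] = 3/11, a = 11.
Markov: P[X ≥ 11] ≤ μ/a = (3/11)/11 = 3/121.
Numerically: ≈ 0.02479.
(Since a = 11 > μ = 0.27273, the bound 3/121 is < 1 and informative.)

P[X ≥ 11] ≤ 3/121 ≈ 0.02479.


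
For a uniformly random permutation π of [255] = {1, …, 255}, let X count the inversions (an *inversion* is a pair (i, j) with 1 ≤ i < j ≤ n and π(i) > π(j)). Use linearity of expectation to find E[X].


Write X = Σ X_I over the C(255, 2) = 32385 pairs i < j, with X_I the indicator of one inversion.
There are 32385 indicators.
For each fixed pair i < j, the values π(i) and π(j) are two distinct elements of {1, …, 255} in uniformly random order; by symmetry P[π(i) > π(j)] = 1/2.
By linearity: E[X] = 32385 · (1/2) = C(255, 2) · (1/2) = 32385/2 = 32385/2 ≈ 16192.50000.

E[X] = 32385/2 = 16192.50000.


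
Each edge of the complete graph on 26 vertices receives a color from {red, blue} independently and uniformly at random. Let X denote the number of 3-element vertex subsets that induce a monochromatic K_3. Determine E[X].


Let X = Σ_S X_S over the C(26, 3) = 2600 subsets S of size 3, where X_S = 1 if the K_3 on S is monochromatic.
For a fixed S, the K_3 on S has C(3, 2) = 3 edges. P[all 3 edges red] = (1/2)^3, and likewise for blue, so P[monochromatic] = 2·(1/2)^3 = 2^{1 − 3} = 1/4.
Summing: E[X] = C(26, 3) · 2^{1 − 3} = 2600 · 1/4 = 650.
Numerically: E[X] ≈ 650.00000.

E[X] = C(26,3)·2^(1−C(3,2)) = 650 ≈ 650.00000.


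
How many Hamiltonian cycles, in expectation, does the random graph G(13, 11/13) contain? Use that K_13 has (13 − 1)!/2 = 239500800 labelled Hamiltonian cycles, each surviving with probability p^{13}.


K_13 has (13 − 1)!/2 = 239500800 labelled Hamiltonian cycles.
For each such Hamiltonian cycle H, let X_H = 1 if all 13 edges of H are present in G. Then P[X_H = 1] = p^{13} = (11/13)^{13} = 34522712143931/302875106592253.
Summing the indicators: E[X] = Σ_H E[X_H] = 239500800 · p^{13} = 239500800 · 34522712143931/302875106592253 = 8268217176641189644800/302875106592253.
Numerically: E[X] ≈ 2.73e+07.

E[X] = 239500800 · (11/13)^{13} = 8268217176641189644800/302875106592253 ≈ 2.73e+07.


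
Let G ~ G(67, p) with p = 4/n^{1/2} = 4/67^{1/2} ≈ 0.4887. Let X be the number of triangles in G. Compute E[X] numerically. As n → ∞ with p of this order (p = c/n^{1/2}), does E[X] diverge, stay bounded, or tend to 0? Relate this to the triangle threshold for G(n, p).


Number of potential triangles: C(67, 3) = 47905.
Each occurs with probability p³ ≈ (0.4887)³ ≈ 1.166992e-01.
By linearity: E[X] = C(67, 3)·p³ ≈ 47905 · 1.166992e-01 ≈ 5590.4738.
Since α = 1/2 < 1, p = c/n^{1/2} ≫ 1/n is above the triangle threshold p ~ 1/n. Asymptotically E[X] ~ (c³/6)·n^{3(1−α)} = (4³/6)·n^{1.5} → ∞; triangles are abundant w.h.p.

E[X] ≈ 5590.4738; in regime p = Θ(1/n^{1/2}) E[X] diverges (above the triangle threshold p ~ 1/n).


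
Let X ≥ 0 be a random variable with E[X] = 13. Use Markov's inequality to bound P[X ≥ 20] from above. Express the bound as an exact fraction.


μ = E[X] = 13, a = 20.
Markov: P[X ≥ 20] ≤ μ/a = (13)/20 = 13/20.
Numerically: ≈ 0.650000.
(Since a = 20 > μ = 13.000000, the bound 13/20 is < 1 and informative.)

P[X ≥ 20] ≤ 13/20 ≈ 0.650000.


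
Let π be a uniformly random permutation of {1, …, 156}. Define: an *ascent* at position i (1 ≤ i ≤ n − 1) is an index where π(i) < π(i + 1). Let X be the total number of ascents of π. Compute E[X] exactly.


Write X = Σ X_I over i = 1, …, 155, with X_I the indicator of one ascent.
There are 155 indicators.
For each fixed i, the pair (π(i), π(i+1)) is a uniformly random ordered pair of distinct values from {1, …, 156}; by symmetry P[π(i) < π(i+1)] = 1/2.
By linearity: E[X] = 155 · (1/2) = (156 − 1) · (1/2) = 155/2 ≈ 77.5000.

E[X] = 155/2 = 77.5000.


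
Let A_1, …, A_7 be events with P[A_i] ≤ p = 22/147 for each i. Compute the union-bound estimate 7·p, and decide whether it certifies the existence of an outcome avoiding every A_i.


Union bound: P[∪_{i=1}^{7} A_i] ≤ Σ_i P[A_i] ≤ 7·p = 7·(22/147) = 22/21.
Numerically: 22/21 ≈ 1.04762.
Is 22/21 < 1? NO.
Since the bound 22/21 is ≥ 1, the union bound is uninformative here; it does NOT by itself certify existence.

7·p = 22/21 ≈ 1.04762; existence NOT certified by the union bound.


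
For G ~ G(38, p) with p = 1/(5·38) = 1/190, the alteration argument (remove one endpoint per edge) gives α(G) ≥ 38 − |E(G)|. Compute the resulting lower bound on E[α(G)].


E[|E(G)|] = C(38, 2)·p = 703 · (1/190) = 37/10.
E[α(G)] ≥ n − E[|E(G)|] = 38 − 37/10 = 343/10.
Numerically: ≈ 34.300.
(This is only a lower bound; the true E[α(G)] may be larger.)

E[α(G)] ≥ 343/10 ≈ 34.300.


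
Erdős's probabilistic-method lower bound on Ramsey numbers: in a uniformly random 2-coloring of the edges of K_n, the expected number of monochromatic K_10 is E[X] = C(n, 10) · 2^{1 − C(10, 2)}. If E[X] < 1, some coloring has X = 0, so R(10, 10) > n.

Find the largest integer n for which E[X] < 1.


We need C(n, 10) · 2^{1 − 45} < 1, i.e. C(n, 10) < 2^{45 − 1} = 17592186044416.
Check values of n near the boundary:
  n = 95: C(95, 10) = 10104934117421; 10104934117421 < 17592186044416? YES
  n = 96: C(96, 10) = 11279926456656; 11279926456656 < 17592186044416? YES
  n = 97: C(97, 10) = 12576469727536; 12576469727536 < 17592186044416? YES
  n = 98: C(98, 10) = 14005614014756; 14005614014756 < 17592186044416? YES
  n = 99: C(99, 10) = 15579278510796; 15579278510796 < 17592186044416? YES
  n = 100: C(100, 10) = 17310309456440; 17310309456440 < 17592186044416? YES
  n = 101: C(101, 10) = 19212541264840; 19212541264840 < 17592186044416? NO
  n = 102: C(102, 10) = 21300860967540; 21300860967540 < 17592186044416? NO
The largest n with C(n, 10) < 17592186044416 is n = 100 (where E[X] = 2163788682055/2199023255552 ≈ 0.9840). Hence R(10, 10) > 100, i.e. R(10, 10) ≥ 101.

Largest n = 100; hence R(10, 10) > 100.


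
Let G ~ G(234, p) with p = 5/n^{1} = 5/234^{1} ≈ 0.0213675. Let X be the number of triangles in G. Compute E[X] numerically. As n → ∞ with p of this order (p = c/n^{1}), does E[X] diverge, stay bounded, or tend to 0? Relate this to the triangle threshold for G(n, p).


Number of potential triangles: C(234, 3) = 2108184.
Each occurs with probability p³ ≈ (0.0213675)³ ≈ 9.75578994e-06.
By linearity: E[X] = C(234, 3)·p³ ≈ 2108184 · 9.75578994e-06 ≈ 20.567000.
Here α = 1, so p = 5/n is exactly at the triangle threshold p ~ 1/n. Asymptotically E[X] → c³/6 = 5³/6 = 125/6 ≈ 20.833333, a bounded constant. In this regime the triangle count is asymptotically Poisson(c³/6).

E[X] ≈ 20.567000; in regime p = Θ(1/n^{1}) E[X] stays bounded (at the triangle threshold p ~ 1/n).


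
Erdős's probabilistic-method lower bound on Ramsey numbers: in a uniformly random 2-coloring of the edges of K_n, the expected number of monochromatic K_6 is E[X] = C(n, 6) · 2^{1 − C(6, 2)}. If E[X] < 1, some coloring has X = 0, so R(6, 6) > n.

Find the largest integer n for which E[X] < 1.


We need C(n, 6) · 2^{1 − 15} < 1, i.e. C(n, 6) < 2^{15 − 1} = 16384.
Check values of n near the boundary:
  n = 13: C(13, 6) = 1716; 1716 < 16384? YES
  n = 14: C(14, 6) = 3003; 3003 < 16384? YES
  n = 15: C(15, 6) = 5005; 5005 < 16384? YES
  n = 16: C(16, 6) = 8008; 8008 < 16384? YES
  n = 17: C(17, 6) = 12376; 12376 < 16384? YES
  n = 18: C(18, 6) = 18564; 18564 < 16384? NO
  n = 19: C(19, 6) = 27132; 27132 < 16384? NO
  n = 20: C(20, 6) = 38760; 38760 < 16384? NO
The largest n with C(n, 6) < 16384 is n = 17 (where E[X] = 1547/2048 ≈ 0.7554). Hence R(6, 6) > 17, i.e. R(6, 6) ≥ 18.

Largest n = 17; hence R(6, 6) > 17.


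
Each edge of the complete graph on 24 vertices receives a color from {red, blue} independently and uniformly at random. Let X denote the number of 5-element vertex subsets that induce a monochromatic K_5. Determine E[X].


Let X = Σ_S X_S over the C(24, 5) = 42504 subsets S of size 5, where X_S = 1 if the K_5 on S is monochromatic.
For a fixed S, the K_5 on S has C(5, 2) = 10 edges. P[all 10 edges red] = (1/2)^10, and likewise for blue, so P[monochromatic] = 2·(1/2)^10 = 2^{1 − 10} = 1/512.
By linearity of expectation: E[X] = C(24, 5) · 2^{1 − 10} = 42504 · 1/512 = 5313/64.
Numerically: E[X] ≈ 83.0156.

E[X] = C(24,5)·2^(1−C(5,2)) = 5313/64 ≈ 83.0156.


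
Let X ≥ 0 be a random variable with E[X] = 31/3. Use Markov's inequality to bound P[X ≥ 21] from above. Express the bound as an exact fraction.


μ = E[X] = 31/3, a = 21.
Markov: P[X ≥ 21] ≤ μ/a = (31/3)/21 = 31/63.
Numerically: ≈ 0.49206.
(Since a = 21 > μ = 10.33333, the bound 31/63 is < 1 and informative.)

P[X ≥ 21] ≤ 31/63 ≈ 0.49206.


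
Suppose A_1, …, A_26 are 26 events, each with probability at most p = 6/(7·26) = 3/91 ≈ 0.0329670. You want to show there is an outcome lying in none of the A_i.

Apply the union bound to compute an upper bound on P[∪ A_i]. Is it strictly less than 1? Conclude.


Union bound: P[∪_{i=1}^{26} A_i] ≤ Σ_i P[A_i] ≤ 26·p = 26·(3/91) = 6/7.
Numerically: 6/7 ≈ 0.8571429.
Is 6/7 < 1? YES.
Since P[∪ A_i] ≤ 6/7 < 1, the complement has P[∩ A_i^c] ≥ 1 − 6/7 = 1/7 > 0, so some outcome avoids every A_i.

26·p = 6/7 ≈ 0.8571429; existence CERTIFIED by the union bound.


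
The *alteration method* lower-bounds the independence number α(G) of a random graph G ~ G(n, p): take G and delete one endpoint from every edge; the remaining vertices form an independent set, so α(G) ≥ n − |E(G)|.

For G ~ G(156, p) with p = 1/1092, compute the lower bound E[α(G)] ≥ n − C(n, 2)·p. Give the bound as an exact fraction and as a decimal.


E[|E(G)|] = C(156, 2)·p = 12090 · (1/1092) = 155/14.
E[α(G)] ≥ n − E[|E(G)|] = 156 − 155/14 = 2029/14.
Numerically: ≈ 144.929.
(This is only a lower bound; the true E[α(G)] may be larger.)

E[α(G)] ≥ 2029/14 ≈ 144.929.


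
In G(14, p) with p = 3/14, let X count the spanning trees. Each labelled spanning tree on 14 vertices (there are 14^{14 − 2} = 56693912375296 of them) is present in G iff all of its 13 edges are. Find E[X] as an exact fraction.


K_14 has 14^{14 − 2} = 56693912375296 labelled spanning trees.
For each such spanning tree H, let X_H = 1 if all 13 edges of H are present in G. Then P[X_H = 1] = p^{13} = (3/14)^{13} = 1594323/793714773254144.
By linearity: E[X] = Σ_H E[X_H] = 56693912375296 · p^{13} = 56693912375296 · 1594323/793714773254144 = 1594323/14.
Numerically: E[X] ≈ 113880.

E[X] = 56693912375296 · (3/14)^{13} = 1594323/14 ≈ 113880.


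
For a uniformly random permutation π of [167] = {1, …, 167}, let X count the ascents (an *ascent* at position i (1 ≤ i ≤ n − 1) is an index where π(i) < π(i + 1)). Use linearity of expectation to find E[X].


Write X = Σ X_I over i = 1, …, 166, with X_I the indicator of one ascent.
There are 166 indicators.
For each fixed i, the pair (π(i), π(i+1)) is a uniformly random ordered pair of distinct values from {1, …, 167}; by symmetry P[π(i) < π(i+1)] = 1/2.
By linearity: E[X] = 166 · (1/2) = (167 − 1) · (1/2) = 83 ≈ 83.00000.

E[X] = 83 = 83.00000.


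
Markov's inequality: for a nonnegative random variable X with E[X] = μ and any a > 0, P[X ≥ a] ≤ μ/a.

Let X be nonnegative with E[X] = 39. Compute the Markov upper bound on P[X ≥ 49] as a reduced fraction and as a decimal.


μ = E[X] = 39, a = 49.
Markov: P[X ≥ 49] ≤ μ/a = (39)/49 = 39/49.
Numerically: ≈ 0.7959.
(Since a = 49 > μ = 39.0000, the bound 39/49 is < 1 and informative.)

P[X ≥ 49] ≤ 39/49 ≈ 0.7959.


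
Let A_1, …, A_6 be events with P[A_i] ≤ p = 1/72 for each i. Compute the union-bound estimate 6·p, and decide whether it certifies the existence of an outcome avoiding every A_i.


Union bound: P[∪_{i=1}^{6} A_i] ≤ Σ_i P[A_i] ≤ 6·p = 6·(1/72) = 1/12.
Numerically: 1/12 ≈ 0.083333.
Is 1/12 < 1? YES.
Since P[∪ A_i] ≤ 1/12 < 1, the complement has P[∩ A_i^c] ≥ 1 − 1/12 = 11/12 > 0, so some outcome avoids every A_i.

6·p = 1/12 ≈ 0.083333; existence CERTIFIED by the union bound.


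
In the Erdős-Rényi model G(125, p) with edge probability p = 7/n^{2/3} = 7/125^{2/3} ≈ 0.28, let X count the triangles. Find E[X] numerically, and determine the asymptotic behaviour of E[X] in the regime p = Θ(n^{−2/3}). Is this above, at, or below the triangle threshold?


Number of potential triangles: C(125, 3) = 317750.
Each occurs with probability p³ ≈ (0.28)³ ≈ 2.19520000e-02.
By linearity: E[X] = C(125, 3)·p³ ≈ 317750 · 2.19520000e-02 ≈ 6975.248000.
Since α = 2/3 < 1, p = c/n^{2/3} ≫ 1/n is above the triangle threshold p ~ 1/n. Asymptotically E[X] ~ (c³/6)·n^{3(1−α)} = (7³/6)·n^{1} → ∞; triangles are abundant w.h.p.

E[X] ≈ 6975.248000; in regime p = Θ(1/n^{2/3}) E[X] diverges (above the triangle threshold p ~ 1/n).


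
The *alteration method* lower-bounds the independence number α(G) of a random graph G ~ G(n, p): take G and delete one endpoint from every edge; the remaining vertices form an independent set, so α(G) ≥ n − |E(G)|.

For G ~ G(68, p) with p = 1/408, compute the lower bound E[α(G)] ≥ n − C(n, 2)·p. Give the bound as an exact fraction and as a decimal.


E[|E(G)|] = C(68, 2)·p = 2278 · (1/408) = 67/12.
E[α(G)] ≥ n − E[|E(G)|] = 68 − 67/12 = 749/12.
Numerically: ≈ 62.41667.
(This is only a lower bound; the true E[α(G)] may be larger.)

E[α(G)] ≥ 749/12 ≈ 62.41667.


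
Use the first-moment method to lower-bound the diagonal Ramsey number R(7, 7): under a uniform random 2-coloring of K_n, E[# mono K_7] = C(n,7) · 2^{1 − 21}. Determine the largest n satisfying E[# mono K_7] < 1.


We need C(n, 7) · 2^{1 − 21} < 1, i.e. C(n, 7) < 2^{21 − 1} = 1048576.
Check values of n near the boundary:
  n = 23: C(23, 7) = 245157; 245157 < 1048576? YES
  n = 24: C(24, 7) = 346104; 346104 < 1048576? YES
  n = 25: C(25, 7) = 480700; 480700 < 1048576? YES
  n = 26: C(26, 7) = 657800; 657800 < 1048576? YES
  n = 27: C(27, 7) = 888030; 888030 < 1048576? YES
  n = 28: C(28, 7) = 1184040; 1184040 < 1048576? NO
  n = 29: C(29, 7) = 1560780; 1560780 < 1048576? NO
The largest n with C(n, 7) < 1048576 is n = 27 (where E[X] = 444015/524288 ≈ 0.847). Hence R(7, 7) > 27, i.e. R(7, 7) ≥ 28.

Largest n = 27; hence R(7, 7) > 27.


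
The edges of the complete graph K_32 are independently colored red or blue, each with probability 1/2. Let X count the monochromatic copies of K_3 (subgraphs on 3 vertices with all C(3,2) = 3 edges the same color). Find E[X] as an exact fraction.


Let X = Σ_S X_S over the C(32, 3) = 4960 subsets S of size 3, where X_S = 1 if the K_3 on S is monochromatic.
For a fixed S, the K_3 on S has C(3, 2) = 3 edges. P[all 3 edges red] = (1/2)^3, and likewise for blue, so P[monochromatic] = 2·(1/2)^3 = 2^{1 − 3} = 1/4.
By linearity: E[X] = C(32, 3) · 2^{1 − 3} = 4960 · 1/4 = 1240.
Numerically: E[X] ≈ 1240.000000.

E[X] = C(32,3)·2^(1−C(3,2)) = 1240 ≈ 1240.000000.


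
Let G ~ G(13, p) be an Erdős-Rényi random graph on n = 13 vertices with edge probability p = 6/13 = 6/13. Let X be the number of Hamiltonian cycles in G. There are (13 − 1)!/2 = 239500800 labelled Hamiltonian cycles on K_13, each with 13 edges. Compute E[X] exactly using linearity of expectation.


K_13 has (13 − 1)!/2 = 239500800 labelled Hamiltonian cycles.
For each such Hamiltonian cycle H, let X_H = 1 if all 13 edges of H are present in G. Then P[X_H = 1] = p^{13} = (6/13)^{13} = 13060694016/302875106592253.
Summing the indicators: E[X] = Σ_H E[X_H] = 239500800 · p^{13} = 239500800 · 13060694016/302875106592253 = 3128046665387212800/302875106592253.
Numerically: E[X] ≈ 10327.8.

E[X] = 239500800 · (6/13)^{13} = 3128046665387212800/302875106592253 ≈ 10327.8.


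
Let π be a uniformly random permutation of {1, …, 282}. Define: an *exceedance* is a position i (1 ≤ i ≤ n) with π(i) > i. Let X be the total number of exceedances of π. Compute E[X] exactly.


Write X = Σ_{i=1}^{282} X_i, where X_i = 1_{π(i) > i}.
For each fixed i, π(i) is uniform over {1, …, 282} (marginal of a uniform permutation), so P[π(i) > i] = (n − i)/n. Summing: Σ_{i=1}^{282} (n − i)/n = (0 + 1 + … + 281)/282 = 282(282 − 1)/(2·282) = (282 − 1)/2.
Hence E[X] = Σ_{i=1}^{282} (282 − i)/282 = 281/2 ≈ 140.5000.

E[X] = 281/2 = 140.5000.


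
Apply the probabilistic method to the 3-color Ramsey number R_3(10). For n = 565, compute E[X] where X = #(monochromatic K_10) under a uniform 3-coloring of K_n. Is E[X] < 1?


E[X] = C(565, 10) · 3^{1 − 45} = 843210704398024361828 · 3^{−44} = 843210704398024361828/984770902183611232881.
As a reduced fraction: E[X] = 843210704398024361828/984770902183611232881 ≈ 0.856251.
Is E[X] < 1? YES.
Since E[X] < 1, there exists a 3-coloring of K_{565} with no monochromatic K_10; hence R_3(10) > 565.

E[X] = 843210704398024361828/984770902183611232881 ≈ 0.856251; E[X] < 1, so R_3(10) > 565.


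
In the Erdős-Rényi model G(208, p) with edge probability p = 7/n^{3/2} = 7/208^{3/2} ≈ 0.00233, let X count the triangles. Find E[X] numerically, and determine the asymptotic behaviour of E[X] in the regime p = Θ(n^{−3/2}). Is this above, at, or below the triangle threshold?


Number of potential triangles: C(208, 3) = 1478256.
Each occurs with probability p³ ≈ (0.00233)³ ≈ 1.27060e-08.
By linearity: E[X] = C(208, 3)·p³ ≈ 1478256 · 1.27060e-08 ≈ 0.019.
Since α = 3/2 > 1, p = c/n^{3/2} = o(1/n) is below the triangle threshold p ~ 1/n. Asymptotically E[X] ~ (c³/6)·n^{3(1−α)} = (7³/6)·n^{-1.5} → 0, so by Markov's inequality G has no triangles w.h.p.

E[X] ≈ 0.019; in regime p = Θ(1/n^{3/2}) E[X] tends to 0 (below the triangle threshold p ~ 1/n).


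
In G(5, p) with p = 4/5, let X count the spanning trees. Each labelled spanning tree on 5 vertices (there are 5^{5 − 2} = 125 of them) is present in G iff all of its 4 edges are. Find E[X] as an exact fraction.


K_5 has 5^{5 − 2} = 125 labelled spanning trees.
For each such spanning tree H, let X_H = 1 if all 4 edges of H are present in G. Then P[X_H = 1] = p^{4} = (4/5)^{4} = 256/625.
By linearity: E[X] = Σ_H E[X_H] = 125 · p^{4} = 125 · 256/625 = 256/5.
Numerically: E[X] ≈ 51.2.

E[X] = 125 · (4/5)^{4} = 256/5 ≈ 51.2.


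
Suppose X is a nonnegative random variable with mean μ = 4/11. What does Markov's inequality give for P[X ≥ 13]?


μ = E[X] = 4/11, a = 13.
Markov: P[X ≥ 13] ≤ μ/a = (4/11)/13 = 4/143.
Numerically: ≈ 0.0280.
(Since a = 13 > μ = 0.3636, the bound 4/143 is < 1 and informative.)

P[X ≥ 13] ≤ 4/143 ≈ 0.0280.


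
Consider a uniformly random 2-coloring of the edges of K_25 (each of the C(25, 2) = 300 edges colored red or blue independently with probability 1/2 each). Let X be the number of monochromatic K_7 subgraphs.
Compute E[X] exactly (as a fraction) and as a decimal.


Let X = Σ_S X_S over the C(25, 7) = 480700 subsets S of size 7, where X_S = 1 if the K_7 on S is monochromatic.
For a fixed S, the K_7 on S has C(7, 2) = 21 edges. P[all 21 edges red] = (1/2)^21, and likewise for blue, so P[monochromatic] = 2·(1/2)^21 = 2^{1 − 21} = 1/1048576.
By linearity of expectation: E[X] = C(25, 7) · 2^{1 − 21} = 480700 · 1/1048576 = 120175/262144.
Numerically: E[X] ≈ 0.45843.

E[X] = C(25,7)·2^(1−C(7,2)) = 120175/262144 ≈ 0.45843.


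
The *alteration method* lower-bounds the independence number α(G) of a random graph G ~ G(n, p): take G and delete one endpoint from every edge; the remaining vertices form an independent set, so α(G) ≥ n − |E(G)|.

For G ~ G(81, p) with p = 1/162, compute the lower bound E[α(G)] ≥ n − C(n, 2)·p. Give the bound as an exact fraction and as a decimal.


E[|E(G)|] = C(81, 2)·p = 3240 · (1/162) = 20.
E[α(G)] ≥ n − E[|E(G)|] = 81 − 20 = 61.
Numerically: ≈ 61.000000.
(This is only a lower bound; the true E[α(G)] may be larger.)

E[α(G)] ≥ 61 ≈ 61.000000.


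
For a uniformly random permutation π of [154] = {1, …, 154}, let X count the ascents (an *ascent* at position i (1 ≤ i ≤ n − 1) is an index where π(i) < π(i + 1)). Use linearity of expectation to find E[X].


Write X = Σ X_I over i = 1, …, 153, with X_I the indicator of one ascent.
There are 153 indicators.
For each fixed i, the pair (π(i), π(i+1)) is a uniformly random ordered pair of distinct values from {1, …, 154}; by symmetry P[π(i) < π(i+1)] = 1/2.
By linearity: E[X] = 153 · (1/2) = (154 − 1) · (1/2) = 153/2 ≈ 76.500.

E[X] = 153/2 = 76.500.


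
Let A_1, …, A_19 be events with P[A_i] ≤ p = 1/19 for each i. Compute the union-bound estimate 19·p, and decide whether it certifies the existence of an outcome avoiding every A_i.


Union bound: P[∪_{i=1}^{19} A_i] ≤ Σ_i P[A_i] ≤ 19·p = 19·(1/19) = 1.
Numerically: 1 ≈ 1.0000000.
Is 1 < 1? NO.
Since the bound 1 is ≥ 1, the union bound is uninformative here; it does NOT by itself certify existence.

19·p = 1 ≈ 1.0000000; existence NOT certified by the union bound.


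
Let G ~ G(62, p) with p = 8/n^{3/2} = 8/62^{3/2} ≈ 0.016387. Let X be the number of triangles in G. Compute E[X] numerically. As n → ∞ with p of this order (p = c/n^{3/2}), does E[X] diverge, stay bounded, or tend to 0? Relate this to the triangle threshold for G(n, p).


Number of potential triangles: C(62, 3) = 37820.
Each occurs with probability p³ ≈ (0.016387)³ ≈ 4.4005540e-06.
By linearity: E[X] = C(62, 3)·p³ ≈ 37820 · 4.4005540e-06 ≈ 0.16643.
Since α = 3/2 > 1, p = c/n^{3/2} = o(1/n) is below the triangle threshold p ~ 1/n. Asymptotically E[X] ~ (c³/6)·n^{3(1−α)} = (8³/6)·n^{-1.5} → 0, so by Markov's inequality G has no triangles w.h.p.

E[X] ≈ 0.16643; in regime p = Θ(1/n^{3/2}) E[X] tends to 0 (below the triangle threshold p ~ 1/n).


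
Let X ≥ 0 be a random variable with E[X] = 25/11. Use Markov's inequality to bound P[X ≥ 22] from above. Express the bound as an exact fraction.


μ = E[X] = 25/11, a = 22.
Markov: P[X ≥ 22] ≤ μ/a = (25/11)/22 = 25/242.
Numerically: ≈ 0.103.
(Since a = 22 > μ = 2.273, the bound 25/242 is < 1 and informative.)

P[X ≥ 22] ≤ 25/242 ≈ 0.103.


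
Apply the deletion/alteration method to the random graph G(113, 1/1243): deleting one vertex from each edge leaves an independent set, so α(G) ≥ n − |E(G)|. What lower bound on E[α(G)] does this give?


E[|E(G)|] = C(113, 2)·p = 6328 · (1/1243) = 56/11.
E[α(G)] ≥ n − E[|E(G)|] = 113 − 56/11 = 1187/11.
Numerically: ≈ 107.9091.
(This is only a lower bound; the true E[α(G)] may be larger.)

E[α(G)] ≥ 1187/11 ≈ 107.9091.


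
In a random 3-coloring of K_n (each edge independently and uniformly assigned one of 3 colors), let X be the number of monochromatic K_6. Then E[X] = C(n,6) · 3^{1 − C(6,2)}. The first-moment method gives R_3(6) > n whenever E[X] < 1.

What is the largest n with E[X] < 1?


We need C(n, 6) · 3^{1 − 15} < 1, i.e. C(n, 6) < 3^{15 − 1} = 4782969.
Check values of n near the boundary:
  n = 36: C(36, 6) = 1947792; 1947792 < 4782969? YES
  n = 37: C(37, 6) = 2324784; 2324784 < 4782969? YES
  n = 38: C(38, 6) = 2760681; 2760681 < 4782969? YES
  n = 39: C(39, 6) = 3262623; 3262623 < 4782969? YES
  n = 40: C(40, 6) = 3838380; 3838380 < 4782969? YES
  n = 41: C(41, 6) = 4496388; 4496388 < 4782969? YES
  n = 42: C(42, 6) = 5245786; 5245786 < 4782969? NO
  n = 43: C(43, 6) = 6096454; 6096454 < 4782969? NO
  n = 44: C(44, 6) = 7059052; 7059052 < 4782969? NO
The largest n with C(n, 6) < 4782969 is n = 41 (where E[X] = 1498796/1594323 ≈ 0.940). Hence R_3(6) > 41, i.e. R_3(6) ≥ 42.

Largest n = 41; hence R_3(6) > 41.


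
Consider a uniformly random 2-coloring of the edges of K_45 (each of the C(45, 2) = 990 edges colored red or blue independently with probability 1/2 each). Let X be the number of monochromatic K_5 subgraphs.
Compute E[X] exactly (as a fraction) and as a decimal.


Let X = Σ_S X_S over the C(45, 5) = 1221759 subsets S of size 5, where X_S = 1 if the K_5 on S is monochromatic.
For a fixed S, the K_5 on S has C(5, 2) = 10 edges. P[all 10 edges red] = (1/2)^10, and likewise for blue, so P[monochromatic] = 2·(1/2)^10 = 2^{1 − 10} = 1/512.
By linearity of expectation: E[X] = C(45, 5) · 2^{1 − 10} = 1221759 · 1/512 = 1221759/512.
Numerically: E[X] ≈ 2386.24805.

E[X] = C(45,5)·2^(1−C(5,2)) = 1221759/512 ≈ 2386.24805.


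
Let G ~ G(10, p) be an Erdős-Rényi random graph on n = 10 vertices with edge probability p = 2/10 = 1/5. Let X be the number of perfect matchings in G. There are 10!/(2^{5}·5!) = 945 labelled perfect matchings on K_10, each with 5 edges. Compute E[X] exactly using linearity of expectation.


K_10 has 10!/(2^{5}·5!) = 945 labelled perfect matchings.
For each such perfect matching H, let X_H = 1 if all 5 edges of H are present in G. Then P[X_H = 1] = p^{5} = (1/5)^{5} = 1/3125.
Summing the indicators: E[X] = Σ_H E[X_H] = 945 · p^{5} = 945 · 1/3125 = 189/625.
Numerically: E[X] ≈ 0.3024.

E[X] = 945 · (1/5)^{5} = 189/625 ≈ 0.3024.


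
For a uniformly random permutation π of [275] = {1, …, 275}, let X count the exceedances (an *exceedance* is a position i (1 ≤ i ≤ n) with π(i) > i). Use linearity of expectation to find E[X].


Write X = Σ_{i=1}^{275} X_i, where X_i = 1_{π(i) > i}.
For each fixed i, π(i) is uniform over {1, …, 275} (marginal of a uniform permutation), so P[π(i) > i] = (n − i)/n. Summing: Σ_{i=1}^{275} (n − i)/n = (0 + 1 + … + 274)/275 = 275(275 − 1)/(2·275) = (275 − 1)/2.
Hence E[X] = Σ_{i=1}^{275} (275 − i)/275 = 137 ≈ 137.000000.

E[X] = 137 = 137.000000.


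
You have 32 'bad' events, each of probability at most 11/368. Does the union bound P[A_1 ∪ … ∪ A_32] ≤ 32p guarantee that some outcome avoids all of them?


Union bound: P[∪_{i=1}^{32} A_i] ≤ Σ_i P[A_i] ≤ 32·p = 32·(11/368) = 22/23.
Numerically: 22/23 ≈ 0.956522.
Is 22/23 < 1? YES.
Since P[∪ A_i] ≤ 22/23 < 1, the complement has P[∩ A_i^c] ≥ 1 − 22/23 = 1/23 > 0, so some outcome avoids every A_i.

32·p = 22/23 ≈ 0.956522; existence CERTIFIED by the union bound.


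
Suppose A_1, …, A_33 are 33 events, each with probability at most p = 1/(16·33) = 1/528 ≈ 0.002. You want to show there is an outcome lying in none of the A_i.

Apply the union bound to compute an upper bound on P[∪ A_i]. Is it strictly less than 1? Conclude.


Union bound: P[∪_{i=1}^{33} A_i] ≤ Σ_i P[A_i] ≤ 33·p = 33·(1/528) = 1/16.
Numerically: 1/16 ≈ 0.062.
Is 1/16 < 1? YES.
Since P[∪ A_i] ≤ 1/16 < 1, the complement has P[∩ A_i^c] ≥ 1 − 1/16 = 15/16 > 0, so some outcome avoids every A_i.

33·p = 1/16 ≈ 0.062; existence CERTIFIED by the union bound.


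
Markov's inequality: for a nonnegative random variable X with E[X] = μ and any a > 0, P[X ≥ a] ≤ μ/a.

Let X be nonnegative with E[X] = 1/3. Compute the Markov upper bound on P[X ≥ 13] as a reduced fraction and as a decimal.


μ = E[X] = 1/3, a = 13.
Markov: P[X ≥ 13] ≤ μ/a = (1/3)/13 = 1/39.
Numerically: ≈ 0.026.
(Since a = 13 > μ = 0.333, the bound 1/39 is < 1 and informative.)

P[X ≥ 13] ≤ 1/39 ≈ 0.026.


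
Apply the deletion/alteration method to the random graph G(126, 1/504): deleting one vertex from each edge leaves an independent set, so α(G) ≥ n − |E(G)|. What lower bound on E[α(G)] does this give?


E[|E(G)|] = C(126, 2)·p = 7875 · (1/504) = 125/8.
E[α(G)] ≥ n − E[|E(G)|] = 126 − 125/8 = 883/8.
Numerically: ≈ 110.37500.
(This is only a lower bound; the true E[α(G)] may be larger.)

E[α(G)] ≥ 883/8 ≈ 110.37500.


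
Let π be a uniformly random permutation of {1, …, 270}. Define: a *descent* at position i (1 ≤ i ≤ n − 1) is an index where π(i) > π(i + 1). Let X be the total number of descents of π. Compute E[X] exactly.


Write X = Σ X_I over i = 1, …, 269, with X_I the indicator of one descent.
There are 269 indicators.
For each fixed i, the pair (π(i), π(i+1)) is a uniformly random ordered pair of distinct values from {1, …, 270}; by symmetry P[π(i) > π(i+1)] = 1/2.
By linearity: E[X] = 269 · (1/2) = (270 − 1) · (1/2) = 269/2 ≈ 134.500.

E[X] = 269/2 = 134.500.


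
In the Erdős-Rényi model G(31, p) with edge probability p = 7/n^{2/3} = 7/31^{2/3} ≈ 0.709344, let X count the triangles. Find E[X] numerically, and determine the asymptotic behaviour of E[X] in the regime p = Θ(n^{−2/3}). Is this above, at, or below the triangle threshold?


Number of potential triangles: C(31, 3) = 4495.
Each occurs with probability p³ ≈ (0.709344)³ ≈ 3.56919875e-01.
By linearity: E[X] = C(31, 3)·p³ ≈ 4495 · 3.56919875e-01 ≈ 1604.354839.
Since α = 2/3 < 1, p = c/n^{2/3} ≫ 1/n is above the triangle threshold p ~ 1/n. Asymptotically E[X] ~ (c³/6)·n^{3(1−α)} = (7³/6)·n^{1} → ∞; triangles are abundant w.h.p.

E[X] ≈ 1604.354839; in regime p = Θ(1/n^{2/3}) E[X] diverges (above the triangle threshold p ~ 1/n).


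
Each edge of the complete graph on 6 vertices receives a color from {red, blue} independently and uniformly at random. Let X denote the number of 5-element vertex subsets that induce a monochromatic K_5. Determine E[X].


Let X = Σ_S X_S over the C(6, 5) = 6 subsets S of size 5, where X_S = 1 if the K_5 on S is monochromatic.
For a fixed S, the K_5 on S has C(5, 2) = 10 edges. P[all 10 edges red] = (1/2)^10, and likewise for blue, so P[monochromatic] = 2·(1/2)^10 = 2^{1 − 10} = 1/512.
By linearity of expectation: E[X] = C(6, 5) · 2^{1 − 10} = 6 · 1/512 = 3/256.
Numerically: E[X] ≈ 0.01172.

E[X] = C(6,5)·2^(1−C(5,2)) = 3/256 ≈ 0.01172.


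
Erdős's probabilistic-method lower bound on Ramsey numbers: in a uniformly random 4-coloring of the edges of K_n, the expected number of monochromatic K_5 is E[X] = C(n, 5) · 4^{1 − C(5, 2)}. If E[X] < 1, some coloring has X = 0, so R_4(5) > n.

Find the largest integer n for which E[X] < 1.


We need C(n, 5) · 4^{1 − 10} < 1, i.e. C(n, 5) < 4^{10 − 1} = 262144.
Check values of n near the boundary:
  n = 31: C(31, 5) = 169911; 169911 < 262144? YES
  n = 32: C(32, 5) = 201376; 201376 < 262144? YES
  n = 33: C(33, 5) = 237336; 237336 < 262144? YES
  n = 34: C(34, 5) = 278256; 278256 < 262144? NO
The largest n with C(n, 5) < 262144 is n = 33 (where E[X] = 29667/32768 ≈ 0.9053650). Hence R_4(5) > 33, i.e. R_4(5) ≥ 34.

Largest n = 33; hence R_4(5) > 33.


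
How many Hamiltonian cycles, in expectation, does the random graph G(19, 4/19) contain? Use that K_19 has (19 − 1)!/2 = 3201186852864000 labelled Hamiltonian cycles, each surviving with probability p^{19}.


K_19 has (19 − 1)!/2 = 3201186852864000 labelled Hamiltonian cycles.
For each such Hamiltonian cycle H, let X_H = 1 if all 19 edges of H are present in G. Then P[X_H = 1] = p^{19} = (4/19)^{19} = 274877906944/1978419655660313589123979.
By linearity of expectation: E[X] = Σ_H E[X_H] = 3201186852864000 · p^{19} = 3201186852864000 · 274877906944/1978419655660313589123979 = 879935541851906811887616000/1978419655660313589123979.
Numerically: E[X] ≈ 444.767.

E[X] = 3201186852864000 · (4/19)^{19} = 879935541851906811887616000/1978419655660313589123979 ≈ 444.767.


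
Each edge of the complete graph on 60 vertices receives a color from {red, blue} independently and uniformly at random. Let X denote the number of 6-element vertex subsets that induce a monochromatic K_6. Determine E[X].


Let X = Σ_S X_S over the C(60, 6) = 50063860 subsets S of size 6, where X_S = 1 if the K_6 on S is monochromatic.
For a fixed S, the K_6 on S has C(6, 2) = 15 edges. P[all 15 edges red] = (1/2)^15, and likewise for blue, so P[monochromatic] = 2·(1/2)^15 = 2^{1 − 15} = 1/16384.
Summing: E[X] = C(60, 6) · 2^{1 − 15} = 50063860 · 1/16384 = 12515965/4096.
Numerically: E[X] ≈ 3055.655518.

E[X] = C(60,6)·2^(1−C(6,2)) = 12515965/4096 ≈ 3055.655518.


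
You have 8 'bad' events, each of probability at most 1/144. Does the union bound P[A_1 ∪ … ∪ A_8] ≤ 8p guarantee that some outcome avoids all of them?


Union bound: P[∪_{i=1}^{8} A_i] ≤ Σ_i P[A_i] ≤ 8·p = 8·(1/144) = 1/18.
Numerically: 1/18 ≈ 0.056.
Is 1/18 < 1? YES.
Since P[∪ A_i] ≤ 1/18 < 1, the complement has P[∩ A_i^c] ≥ 1 − 1/18 = 17/18 > 0, so some outcome avoids every A_i.

8·p = 1/18 ≈ 0.056; existence CERTIFIED by the union bound.


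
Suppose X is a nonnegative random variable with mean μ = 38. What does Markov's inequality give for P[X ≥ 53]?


μ = E[X] = 38, a = 53.
Markov: P[X ≥ 53] ≤ μ/a = (38)/53 = 38/53.
Numerically: ≈ 0.717.
(Since a = 53 > μ = 38.000, the bound 38/53 is < 1 and informative.)

P[X ≥ 53] ≤ 38/53 ≈ 0.717.


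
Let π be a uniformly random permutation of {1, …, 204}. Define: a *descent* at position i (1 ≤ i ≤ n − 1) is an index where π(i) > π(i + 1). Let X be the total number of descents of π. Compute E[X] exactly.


Write X = Σ X_I over i = 1, …, 203, with X_I the indicator of one descent.
There are 203 indicators.
For each fixed i, the pair (π(i), π(i+1)) is a uniformly random ordered pair of distinct values from {1, …, 204}; by symmetry P[π(i) > π(i+1)] = 1/2.
By linearity: E[X] = 203 · (1/2) = (204 − 1) · (1/2) = 203/2 ≈ 101.500.

E[X] = 203/2 = 101.500.


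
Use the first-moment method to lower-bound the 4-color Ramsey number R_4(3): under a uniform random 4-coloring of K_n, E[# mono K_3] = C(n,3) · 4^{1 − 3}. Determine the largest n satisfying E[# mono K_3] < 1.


We need C(n, 3) · 4^{1 − 3} < 1, i.e. C(n, 3) < 4^{3 − 1} = 16.
Check values of n near the boundary:
  n = 4: C(4, 3) = 4; 4 < 16? YES
  n = 5: C(5, 3) = 10; 10 < 16? YES
  n = 6: C(6, 3) = 20; 20 < 16? NO
  n = 7: C(7, 3) = 35; 35 < 16? NO
The largest n with C(n, 3) < 16 is n = 5 (where E[X] = 5/8 ≈ 0.62500). Hence R_4(3) > 5, i.e. R_4(3) ≥ 6.

Largest n = 5; hence R_4(3) > 5.


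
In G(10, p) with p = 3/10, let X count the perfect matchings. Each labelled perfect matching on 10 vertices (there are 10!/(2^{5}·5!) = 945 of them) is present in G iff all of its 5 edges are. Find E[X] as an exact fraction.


K_10 has 10!/(2^{5}·5!) = 945 labelled perfect matchings.
For each such perfect matching H, let X_H = 1 if all 5 edges of H are present in G. Then P[X_H = 1] = p^{5} = (3/10)^{5} = 243/100000.
By linearity of expectation: E[X] = Σ_H E[X_H] = 945 · p^{5} = 945 · 243/100000 = 45927/20000.
Numerically: E[X] ≈ 2.3.

E[X] = 945 · (3/10)^{5} = 45927/20000 ≈ 2.3.


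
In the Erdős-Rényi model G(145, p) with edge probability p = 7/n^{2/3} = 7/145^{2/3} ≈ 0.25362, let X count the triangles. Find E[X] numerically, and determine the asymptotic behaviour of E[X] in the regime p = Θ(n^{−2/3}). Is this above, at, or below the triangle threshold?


Number of potential triangles: C(145, 3) = 497640.
Each occurs with probability p³ ≈ (0.25362)³ ≈ 1.6313912e-02.
By linearity: E[X] = C(145, 3)·p³ ≈ 497640 · 1.6313912e-02 ≈ 8118.45517.
Since α = 2/3 < 1, p = c/n^{2/3} ≫ 1/n is above the triangle threshold p ~ 1/n. Asymptotically E[X] ~ (c³/6)·n^{3(1−α)} = (7³/6)·n^{1} → ∞; triangles are abundant w.h.p.

E[X] ≈ 8118.45517; in regime p = Θ(1/n^{2/3}) E[X] diverges (above the triangle threshold p ~ 1/n).


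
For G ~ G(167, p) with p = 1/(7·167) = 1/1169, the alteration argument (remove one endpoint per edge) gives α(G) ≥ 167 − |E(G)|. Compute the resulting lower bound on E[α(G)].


E[|E(G)|] = C(167, 2)·p = 13861 · (1/1169) = 83/7.
E[α(G)] ≥ n − E[|E(G)|] = 167 − 83/7 = 1086/7.
Numerically: ≈ 155.14286.
(This is only a lower bound; the true E[α(G)] may be larger.)

E[α(G)] ≥ 1086/7 ≈ 155.14286.


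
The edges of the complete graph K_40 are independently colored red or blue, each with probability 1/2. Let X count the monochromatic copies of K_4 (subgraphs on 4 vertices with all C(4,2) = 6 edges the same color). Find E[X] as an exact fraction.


Let X = Σ_S X_S over the C(40, 4) = 91390 subsets S of size 4, where X_S = 1 if the K_4 on S is monochromatic.
For a fixed S, the K_4 on S has C(4, 2) = 6 edges. P[all 6 edges red] = (1/2)^6, and likewise for blue, so P[monochromatic] = 2·(1/2)^6 = 2^{1 − 6} = 1/32.
By linearity of expectation: E[X] = C(40, 4) · 2^{1 − 6} = 91390 · 1/32 = 45695/16.
Numerically: E[X] ≈ 2855.937500.

E[X] = C(40,4)·2^(1−C(4,2)) = 45695/16 ≈ 2855.937500.


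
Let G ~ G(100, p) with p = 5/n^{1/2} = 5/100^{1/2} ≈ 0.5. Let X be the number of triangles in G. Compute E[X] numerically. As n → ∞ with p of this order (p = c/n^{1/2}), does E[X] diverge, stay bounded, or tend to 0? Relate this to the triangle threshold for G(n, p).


Number of potential triangles: C(100, 3) = 161700.
Each occurs with probability p³ ≈ (0.5)³ ≈ 1.25000000e-01.
By linearity: E[X] = C(100, 3)·p³ ≈ 161700 · 1.25000000e-01 ≈ 20212.500000.
Since α = 1/2 < 1, p = c/n^{1/2} ≫ 1/n is above the triangle threshold p ~ 1/n. Asymptotically E[X] ~ (c³/6)·n^{3(1−α)} = (5³/6)·n^{1.5} → ∞; triangles are abundant w.h.p.

E[X] ≈ 20212.500000; in regime p = Θ(1/n^{1/2}) E[X] diverges (above the triangle threshold p ~ 1/n).
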